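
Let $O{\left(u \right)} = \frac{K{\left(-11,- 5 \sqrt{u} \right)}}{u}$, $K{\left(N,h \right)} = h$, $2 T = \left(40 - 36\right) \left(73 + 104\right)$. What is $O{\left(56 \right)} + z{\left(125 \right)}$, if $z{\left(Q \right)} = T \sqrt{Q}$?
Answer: $1770 \sqrt{5} - \frac{5 \sqrt{14}}{28} \approx 3957.2$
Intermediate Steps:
$T = 354$ ($T = \frac{\left(40 - 36\right) \left(73 + 104\right)}{2} = \frac{4 \cdot 177}{2} = \frac{1}{2} \cdot 708 = 354$)
$z{\left(Q \right)} = 354 \sqrt{Q}$
$O{\left(u \right)} = - \frac{5}{\sqrt{u}}$ ($O{\left(u \right)} = \frac{\left(-5\right) \sqrt{u}}{u} = - \frac{5}{\sqrt{u}}$)
$O{\left(56 \right)} + z{\left(125 \right)} = - \frac{5}{2 \sqrt{14}} + 354 \sqrt{125} = - 5 \frac{\sqrt{14}}{28} + 354 \cdot 5 \sqrt{5} = - \frac{5 \sqrt{14}}{28} + 1770 \sqrt{5} = 1770 \sqrt{5} - \frac{5 \sqrt{14}}{28}$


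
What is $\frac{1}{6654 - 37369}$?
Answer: $- \frac{1}{30715} \approx -3.2557 \cdot 10^{-5}$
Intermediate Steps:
$\frac{1}{6654 - 37369} = \frac{1}{-30715} = - \frac{1}{30715}$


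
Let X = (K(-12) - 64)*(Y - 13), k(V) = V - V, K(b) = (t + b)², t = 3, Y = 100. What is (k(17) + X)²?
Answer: 2187441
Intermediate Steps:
K(b) = (3 + b)²
k(V) = 0
X = 1479 (X = ((3 - 12)² - 64)*(100 - 13) = ((-9)² - 64)*87 = (81 - 64)*87 = 17*87 = 1479)
(k(17) + X)² = (0 + 1479)² = 1479² = 2187441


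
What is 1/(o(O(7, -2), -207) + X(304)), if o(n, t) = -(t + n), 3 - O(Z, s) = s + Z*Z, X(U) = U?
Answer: 1/555 ≈ 0.0018018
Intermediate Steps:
O(Z, s) = 3 - s - Z**2 (O(Z, s) = 3 - (s + Z*Z) = 3 - (s + Z**2) = 3 + (-s - Z**2) = 3 - s - Z**2)
o(n, t) = -n - t (o(n, t) = -(n + t) = -n - t)
1/(o(O(7, -2), -207) + X(304)) = 1/((-(3 - 1*(-2) - 1*7**2) - 1*(-207)) + 304) = 1/((-(3 + 2 - 1*49) + 207) + 304) = 1/((-(3 + 2 - 49) + 207) + 304) = 1/((-1*(-44) + 207) + 304) = 1/((44 + 207) + 304) = 1/(251 + 304) = 1/555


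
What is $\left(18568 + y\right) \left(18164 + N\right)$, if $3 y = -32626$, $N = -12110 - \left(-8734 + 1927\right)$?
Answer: $98935386$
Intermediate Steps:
$N = -5303$ ($N = -12110 - -6807 = -12110 + 6807 = -5303$)
$y = - \frac{32626}{3}$ ($y = \frac{1}{3} \left(-32626\right) = - \frac{32626}{3} \approx -10875.0$)
$\left(18568 + y\right) \left(18164 + N\right) = \left(18568 - \frac{32626}{3}\right) \left(18164 - 5303\right) = \frac{23078}{3} \cdot 12861 = 98935386$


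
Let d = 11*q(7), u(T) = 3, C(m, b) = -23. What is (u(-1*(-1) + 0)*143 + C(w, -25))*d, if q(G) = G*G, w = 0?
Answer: 218834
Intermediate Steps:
q(G) = G²
d = 539 (d = 11*7² = 11*49 = 539)
(u(-1*(-1) + 0)*143 + C(w, -25))*d = (3*143 - 23)*539 = (429 - 23)*539 = 406*539 = 218834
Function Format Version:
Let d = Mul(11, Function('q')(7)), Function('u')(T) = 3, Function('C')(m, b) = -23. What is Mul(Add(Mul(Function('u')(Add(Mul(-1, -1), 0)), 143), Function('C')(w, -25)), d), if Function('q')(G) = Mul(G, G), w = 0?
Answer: 218834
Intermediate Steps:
Function('q')(G) = Pow(G, 2)
d = 539 (d = Mul(11, Pow(7, 2)) = Mul(11, 49) = 539)
Mul(Add(Mul(Function('u')(Add(Mul(-1, -1), 0)), 143), Function('C')(w, -25)), d) = Mul(Add(Mul(3, 143), -23), 539) = Mul(Add(429, -23), 539) = Mul(406, 539) = 218834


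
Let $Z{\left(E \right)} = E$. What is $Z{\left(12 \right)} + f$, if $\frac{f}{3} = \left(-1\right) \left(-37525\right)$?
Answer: $112587$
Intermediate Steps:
$f = 112575$ ($f = 3 \left(\left(-1\right) \left(-37525\right)\right) = 3 \cdot 37525 = 112575$)
$Z{\left(12 \right)} + f = 12 + 112575 = 112587$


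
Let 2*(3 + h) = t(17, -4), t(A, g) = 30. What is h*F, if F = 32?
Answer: 384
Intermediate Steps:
h = 12 (h = -3 + (½)*30 = -3 + 15 = 12)
h*F = 12*32 = 384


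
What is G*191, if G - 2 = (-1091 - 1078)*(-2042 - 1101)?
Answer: 1302079279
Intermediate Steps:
G = 6817169 (G = 2 + (-1091 - 1078)*(-2042 - 1101) = 2 - 2169*(-3143) = 2 + 6817167 = 6817169)
G*191 = 6817169*191 = 1302079279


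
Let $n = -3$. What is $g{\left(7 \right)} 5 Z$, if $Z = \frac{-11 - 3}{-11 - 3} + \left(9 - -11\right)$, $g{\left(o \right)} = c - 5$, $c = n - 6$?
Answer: $-1470$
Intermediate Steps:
$c = -9$ ($c = -3 - 6 = -9$)
$g{\left(o \right)} = -14$ ($g{\left(o \right)} = -9 - 5 = -14$)
$Z = 21$ ($Z = - \frac{14}{-14} + \left(9 + 11\right) = \left(-14\right) \left(- \frac{1}{14}\right) + 20 = 1 + 20 = 21$)
$g{\left(7 \right)} 5 Z = \left(-14\right) 5 \cdot 21 = \left(-70\right) 21 = -1470$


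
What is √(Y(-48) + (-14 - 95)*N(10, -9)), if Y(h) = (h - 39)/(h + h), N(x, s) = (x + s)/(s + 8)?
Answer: √7034/8 ≈ 10.484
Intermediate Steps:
N(x, s) = (s + x)/(8 + s)
Y(h) = (-39 + h)/(2*h) (Y(h) = (-39 + h)/((2*h)) = (-39 + h)*(1/(2*h)) = (-39 + h)/(2*h))
√(Y(-48) + (-14 - 95)*N(10, -9)) = √((½)*(-39 - 48)/(-48) + (-14 - 95)*((-9 + 10)/(8 - 9))) = √((½)*(-1/48)*(-87) - 109/(-1)) = √(29/32 - (-109)) = √(29/32 - 109*(-1)) = √(29/32 + 109) = √(3517/32) = √7034/8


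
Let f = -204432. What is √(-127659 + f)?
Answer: 3*I*√36899 ≈ 576.27*I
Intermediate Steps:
√(-127659 + f) = √(-127659 - 204432) = √(-332091) = 3*I*√36899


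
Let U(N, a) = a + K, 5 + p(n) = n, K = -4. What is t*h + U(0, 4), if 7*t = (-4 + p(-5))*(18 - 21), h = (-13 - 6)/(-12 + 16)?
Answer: -57/2 ≈ -28.500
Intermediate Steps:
p(n) = -5 + n
U(N, a) = -4 + a (U(N, a) = a - 4 = -4 + a)
h = -19/4 ≈ -4.7500
t = 6 (t = ((-4 + (-5 - 5))*(18 - 21))/7 = ((-4 - 10)*(-3))/7 = (-14*(-3))/7 = (⅐)*42 = 6)
t*h + U(0, 4) = 6*(-19/4) + (-4 + 4) = -57/2 + 0 = -57/2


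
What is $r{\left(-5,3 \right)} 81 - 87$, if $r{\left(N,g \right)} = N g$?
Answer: $-1302$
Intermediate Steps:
$r{\left(-5,3 \right)} 81 - 87 = \left(-5\right) 3 \cdot 81 - 87 = \left(-15\right) 81 - 87 = -1215 - 87 = -1302$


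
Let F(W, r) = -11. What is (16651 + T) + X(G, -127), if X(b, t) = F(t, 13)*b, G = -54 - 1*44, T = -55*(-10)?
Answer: 18279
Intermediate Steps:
T = 550
G = -98 (G = -54 - 44 = -98)
X(b, t) = -11*b
(16651 + T) + X(G, -127) = (16651 + 550) - 11*(-98) = 17201 + 1078 = 18279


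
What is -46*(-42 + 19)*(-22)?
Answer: -23276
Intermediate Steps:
-46*(-42 + 19)*(-22) = -46*(-23)*(-22) = 1058*(-22) = -23276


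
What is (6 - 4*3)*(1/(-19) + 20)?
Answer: -2274/19 ≈ -119.68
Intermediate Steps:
(6 - 4*3)*(1/(-19) + 20) = (6 - 12)*(-1/19 + 20) = -6*379/19 = -2274/19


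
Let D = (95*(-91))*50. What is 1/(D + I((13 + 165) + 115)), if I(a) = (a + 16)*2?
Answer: -1/431632 ≈ -2.3168e-6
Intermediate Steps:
I(a) = 32 + 2*a (I(a) = (16 + a)*2 = 32 + 2*a)
D = -432250 (D = -8645*50 = -432250)
1/(D + I((13 + 165) + 115)) = 1/(-432250 + (32 + 2*((13 + 165) + 115))) = 1/(-432250 + (32 + 2*(178 + 115))) = 1/(-432250 + (32 + 2*293)) = 1/(-432250 + (32 + 586)) = 1/(-432250 + 618) = 1/(-431632) = -1/431632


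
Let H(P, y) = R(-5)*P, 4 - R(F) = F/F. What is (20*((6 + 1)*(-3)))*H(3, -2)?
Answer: -3780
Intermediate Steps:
R(F) = 3 (R(F) = 4 - F/F = 4 - 1*1 = 4 - 1 = 3)
H(P, y) = 3*P
(20*((6 + 1)*(-3)))*H(3, -2) = (20*((6 + 1)*(-3)))*(3*3) = (20*(7*(-3)))*9 = (20*(-21))*9 = -420*9 = -3780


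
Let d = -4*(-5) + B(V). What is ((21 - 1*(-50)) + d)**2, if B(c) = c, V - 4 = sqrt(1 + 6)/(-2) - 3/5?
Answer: 891311/100 - 472*sqrt(7)/5 ≈ 8663.3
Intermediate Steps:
V = 17/5 - sqrt(7)/2 (V = 4 + (sqrt(1 + 6)/(-2) - 3/5) = 4 + (sqrt(7)*(-1/2) - 3*1/5) = 4 + (-sqrt(7)/2 - 3/5) = 4 + (-3/5 - sqrt(7)/2) = 17/5 - sqrt(7)/2 ≈ 2.0771)
d = 117/5 - sqrt(7)/2 (d = -4*(-5) + (17/5 - sqrt(7)/2) = 20 + (17/5 - sqrt(7)/2) = 117/5 - sqrt(7)/2 ≈ 22.077)
((21 - 1*(-50)) + d)**2 = ((21 - 1*(-50)) + (117/5 - sqrt(7)/2))**2 = ((21 + 50) + (117/5 - sqrt(7)/2))**2 = (71 + (117/5 - sqrt(7)/2))**2 = (472/5 - sqrt(7)/2)**2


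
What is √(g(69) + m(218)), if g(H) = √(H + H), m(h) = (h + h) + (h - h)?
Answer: √(436 + √138) ≈ 21.160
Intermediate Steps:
m(h) = 2*h (m(h) = 2*h + 0 = 2*h)
g(H) = √2*√H (g(H) = √(2*H) = √2*√H)
√(g(69) + m(218)) = √(√2*√69 + 2*218) = √(√138 + 436) = √(436 + √138)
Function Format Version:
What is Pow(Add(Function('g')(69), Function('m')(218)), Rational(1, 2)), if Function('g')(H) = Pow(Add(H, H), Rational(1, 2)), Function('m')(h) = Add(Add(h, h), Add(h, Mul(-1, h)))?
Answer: Pow(Add(436, Pow(138, Rational(1, 2))), Rational(1, 2)) ≈ 21.160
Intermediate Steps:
Function('m')(h) = Mul(2, h) (Function('m')(h) = Add(Mul(2, h), 0) = Mul(2, h))
Function('g')(H) = Mul(Pow(2, Rational(1, 2)), Pow(H, Rational(1, 2))) (Function('g')(H) = Pow(Mul(2, H), Rational(1, 2)) = Mul(Pow(2, Rational(1, 2)), Pow(H, Rational(1, 2))))
Pow(Add(Function('g')(69), Function('m')(218)), Rational(1, 2)) = Pow(Add(Mul(Pow(2, Rational(1, 2)), Pow(69, Rational(1, 2))), Mul(2, 218)), Rational(1, 2)) = Pow(Add(Pow(138, Rational(1, 2)), 436), Rational(1, 2)) = Pow(Add(436, Pow(138, Rational(1, 2))), Rational(1, 2))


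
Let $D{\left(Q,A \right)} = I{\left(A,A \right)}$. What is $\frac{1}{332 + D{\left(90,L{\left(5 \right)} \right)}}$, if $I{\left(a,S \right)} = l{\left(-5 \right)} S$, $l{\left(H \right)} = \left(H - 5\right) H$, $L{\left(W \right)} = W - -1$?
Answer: $\frac{1}{632} \approx 0.0015823$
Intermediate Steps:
$L{\left(W \right)} = 1 + W$ ($L{\left(W \right)} = W + 1 = 1 + W$)
$l{\left(H \right)} = H \left(-5 + H\right)$ ($l{\left(H \right)} = \left(-5 + H\right) H = H \left(-5 + H\right)$)
$I{\left(a,S \right)} = 50 S$ ($I{\left(a,S \right)} = - 5 \left(-5 - 5\right) S = \left(-5\right) \left(-10\right) S = 50 S$)
$D{\left(Q,A \right)} = 50 A$
$\frac{1}{332 + D{\left(90,L{\left(5 \right)} \right)}} = \frac{1}{332 + 50 \left(1 + 5\right)} = \frac{1}{332 + 50 \cdot 6} = \frac{1}{332 + 300} = \frac{1}{632}$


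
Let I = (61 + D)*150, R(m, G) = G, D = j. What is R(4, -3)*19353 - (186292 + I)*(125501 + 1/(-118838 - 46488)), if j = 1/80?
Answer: -32441537177929947/1322608 ≈ -2.4528e+10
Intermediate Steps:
j = 1/80 ≈ 0.012500
D = 1/80 ≈ 0.012500
I = 73215/8 (I = (61 + 1/80)*150 = (4881/80)*150 = 73215/8 ≈ 9151.9)
R(4, -3)*19353 - (186292 + I)*(125501 + 1/(-118838 - 46488)) = -3*19353 - (186292 + 73215/8)*(125501 + 1/(-118838 - 46488)) = -58059 - 1563551*(125501 + 1/(-165326))/8 = -58059 - 1563551*(125501 - 1/165326)/8 = -58059 - 1563551*20748578325/(8*165326) = -58059 - 1*32441460388632075/1322608 = -58059 - 32441460388632075/1322608 = -32441537177929947/1322608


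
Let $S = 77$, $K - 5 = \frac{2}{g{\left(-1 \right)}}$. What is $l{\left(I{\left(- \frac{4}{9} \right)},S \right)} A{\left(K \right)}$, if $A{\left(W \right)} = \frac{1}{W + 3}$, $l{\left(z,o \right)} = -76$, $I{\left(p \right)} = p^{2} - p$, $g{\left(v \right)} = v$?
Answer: $- \frac{38}{3} \approx -12.667$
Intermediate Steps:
$K = 3$ ($K = 5 + \frac{2}{-1} = 5 + 2 \left(-1\right) = 5 - 2 = 3$)
$A{\left(W \right)} = \frac{1}{3 + W}$
$l{\left(I{\left(- \frac{4}{9} \right)},S \right)} A{\left(K \right)} = - \frac{76}{3 + 3} = - \frac{76}{6} = \left(-76\right) \frac{1}{6} = - \frac{38}{3}$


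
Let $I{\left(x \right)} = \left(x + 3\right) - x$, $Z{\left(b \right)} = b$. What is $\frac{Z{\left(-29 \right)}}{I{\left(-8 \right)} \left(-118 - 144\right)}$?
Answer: $\frac{29}{786} \approx 0.036896$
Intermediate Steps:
$I{\left(x \right)} = 3$ ($I{\left(x \right)} = \left(3 + x\right) - x = 3$)
$\frac{Z{\left(-29 \right)}}{I{\left(-8 \right)} \left(-118 - 144\right)} = - \frac{29}{3 \left(-118 - 144\right)} = - \frac{29}{3 \left(-262\right)} = - \frac{29}{-786} = \left(-29\right) \left(- \frac{1}{786}\right) = \frac{29}{786}$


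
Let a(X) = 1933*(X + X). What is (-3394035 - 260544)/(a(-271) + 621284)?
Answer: 1218193/142134 ≈ 8.5707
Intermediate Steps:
a(X) = 3866*X (a(X) = 1933*(2*X) = 3866*X)
(-3394035 - 260544)/(a(-271) + 621284) = (-3394035 - 260544)/(3866*(-271) + 621284) = -3654579/(-1047686 + 621284) = -3654579/(-426402) = -3654579*(-1/426402) = 1218193/142134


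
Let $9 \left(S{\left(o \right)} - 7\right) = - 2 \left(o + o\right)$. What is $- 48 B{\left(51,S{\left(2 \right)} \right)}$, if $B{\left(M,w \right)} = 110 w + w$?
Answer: $-32560$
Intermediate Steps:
$S{\left(o \right)} = 7 - \frac{4 o}{9}$ ($S{\left(o \right)} = 7 + \frac{\left(-2\right) \left(o + o\right)}{9} = 7 + \frac{\left(-2\right) 2 o}{9} = 7 + \frac{\left(-4\right) o}{9} = 7 - \frac{4 o}{9}$)
$B{\left(M,w \right)} = 111 w$
$- 48 B{\left(51,S{\left(2 \right)} \right)} = - 48 \cdot 111 \left(7 - \frac{8}{9}\right) = - 48 \cdot 111 \cdot \frac{55}{9} = \left(-48\right) \frac{2035}{3} = -32560$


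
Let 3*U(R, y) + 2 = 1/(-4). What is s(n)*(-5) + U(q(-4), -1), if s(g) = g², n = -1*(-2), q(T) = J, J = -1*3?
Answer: -83/4 ≈ -20.750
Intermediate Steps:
J = -3
q(T) = -3
U(R, y) = -¾ (U(R, y) = -⅔ + (⅓)/(-4) = -⅔ + (⅓)*(-¼) = -⅔ - 1/12 = -¾)
n = 2
s(n)*(-5) + U(q(-4), -1) = 2²*(-5) - ¾ = 4*(-5) - ¾ = -20 - ¾ = -83/4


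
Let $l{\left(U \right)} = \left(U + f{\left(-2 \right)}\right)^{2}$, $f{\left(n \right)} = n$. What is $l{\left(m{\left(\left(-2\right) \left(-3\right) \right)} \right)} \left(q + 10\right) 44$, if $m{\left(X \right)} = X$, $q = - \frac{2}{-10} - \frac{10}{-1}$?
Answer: $\frac{71104}{5} \approx 14221.0$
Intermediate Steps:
$q = \frac{51}{5}$ ($q = \left(-2\right) \left(- \frac{1}{10}\right) - -10 = \frac{1}{5} + 10 = \frac{51}{5} \approx 10.2$)
$l{\left(U \right)} = \left(-2 + U\right)^{2}$ ($l{\left(U \right)} = \left(U - 2\right)^{2} = \left(-2 + U\right)^{2}$)
$l{\left(m{\left(\left(-2\right) \left(-3\right) \right)} \right)} \left(q + 10\right) 44 = \left(-2 - -6\right)^{2} \left(\frac{51}{5} + 10\right) 44 = \left(-2 + 6\right)^{2} \cdot \frac{101}{5} \cdot 44 = 4^{2} \cdot \frac{101}{5} \cdot 44 = 16 \cdot \frac{101}{5} \cdot 44 = \frac{1616}{5} \cdot 44 = \frac{71104}{5}$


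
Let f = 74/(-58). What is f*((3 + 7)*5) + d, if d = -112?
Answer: -5098/29 ≈ -175.79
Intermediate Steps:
f = -37/29 (f = 74*(-1/58) = -37/29 ≈ -1.2759)
f*((3 + 7)*5) + d = -37*(3 + 7)*5/29 - 112 = -370*5/29 - 112 = -37/29*50 - 112 = -1850/29 - 112 = -5098/29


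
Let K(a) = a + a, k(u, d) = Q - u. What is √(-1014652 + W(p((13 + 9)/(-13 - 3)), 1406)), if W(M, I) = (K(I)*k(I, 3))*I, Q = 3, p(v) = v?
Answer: 2*I*√1387004117 ≈ 74485.0*I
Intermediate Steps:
k(u, d) = 3 - u
K(a) = 2*a
W(M, I) = 2*I²*(3 - I) (W(M, I) = ((2*I)*(3 - I))*I = (2*I*(3 - I))*I = 2*I²*(3 - I))
√(-1014652 + W(p((13 + 9)/(-13 - 3)), 1406)) = √(-1014652 + 2*1406²*(3 - 1*1406)) = √(-1014652 + 2*1976836*(3 - 1406)) = √(-1014652 + 2*1976836*(-1403)) = √(-1014652 - 5547001816) = √(-5548016468) = 2*I*√1387004117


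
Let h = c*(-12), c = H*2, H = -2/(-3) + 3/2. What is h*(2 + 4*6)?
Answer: -1352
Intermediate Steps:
H = 13/6 (H = -2*(-1/3) + 3*(1/2) = 2/3 + 3/2 = 13/6 ≈ 2.1667)
c = 13/3 (c = (13/6)*2 = 13/3 ≈ 4.3333)
h = -52 (h = (13/3)*(-12) = -52)
h*(2 + 4*6) = -52*(2 + 4*6) = -52*(2 + 24) = -52*26 = -1352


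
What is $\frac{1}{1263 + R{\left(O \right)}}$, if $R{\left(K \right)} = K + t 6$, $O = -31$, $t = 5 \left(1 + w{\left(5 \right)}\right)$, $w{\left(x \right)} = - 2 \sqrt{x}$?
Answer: $\frac{631}{787322} + \frac{15 \sqrt{5}}{393661} \approx 0.00088665$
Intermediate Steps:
$t = 5 - 10 \sqrt{5}$ ($t = 5 \left(1 - 2 \sqrt{5}\right) = 5 - 10 \sqrt{5} \approx -17.361$)
$R{\left(K \right)} = 30 + K - 60 \sqrt{5}$ ($R{\left(K \right)} = K + \left(5 - 10 \sqrt{5}\right) 6 = K + \left(30 - 60 \sqrt{5}\right) = 30 + K - 60 \sqrt{5}$)
$\frac{1}{1263 + R{\left(O \right)}} = \frac{1}{1263 - \left(1 + 60 \sqrt{5}\right)} = \frac{1}{1262 - 60 \sqrt{5}}$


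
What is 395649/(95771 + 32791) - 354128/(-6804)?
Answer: 574040473/10413522 ≈ 55.125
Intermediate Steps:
395649/(95771 + 32791) - 354128/(-6804) = 395649/128562 - 354128*(-1/6804) = 395649*(1/128562) + 88532/1701 = 131883/42854 + 88532/1701 = 574040473/10413522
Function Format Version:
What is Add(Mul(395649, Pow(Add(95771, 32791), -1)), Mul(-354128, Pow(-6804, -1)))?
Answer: Rational(574040473, 10413522) ≈ 55.125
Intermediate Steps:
Add(Mul(395649, Pow(Add(95771, 32791), -1)), Mul(-354128, Pow(-6804, -1))) = Add(Mul(395649, Pow(128562, -1)), Mul(-354128, Rational(-1, 6804))) = Add(Mul(395649, Rational(1, 128562)), Rational(88532, 1701)) = Add(Rational(131883, 42854), Rational(88532, 1701)) = Rational(574040473, 10413522)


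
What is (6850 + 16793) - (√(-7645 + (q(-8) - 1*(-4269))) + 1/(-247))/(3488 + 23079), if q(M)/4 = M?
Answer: 155146524508/6562049 - 4*I*√213/26567 ≈ 23643.0 - 0.0021974*I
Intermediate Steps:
q(M) = 4*M
(6850 + 16793) - (√(-7645 + (q(-8) - 1*(-4269))) + 1/(-247))/(3488 + 23079) = (6850 + 16793) - (√(-7645 + (4*(-8) - 1*(-4269))) + 1/(-247))/(3488 + 23079) = 23643 - (√(-7645 + (-32 + 4269)) - 1/247)/26567 = 23643 - (√(-7645 + 4237) - 1/247)/26567 = 23643 - (√(-3408) - 1/247)/26567 = 23643 - (4*I*√213 - 1/247)/26567 = 23643 - (-1/247 + 4*I*√213)/26567 = 23643 - (-1/6562049 + 4*I*√213/26567) = 23643 + (1/6562049 - 4*I*√213/26567) = 155146524508/6562049 - 4*I*√213/26567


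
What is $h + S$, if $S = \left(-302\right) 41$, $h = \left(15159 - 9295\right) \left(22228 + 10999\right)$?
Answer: $194830746$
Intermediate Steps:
$h = 194843128$ ($h = 5864 \cdot 33227 = 194843128$)
$S = -12382$
$h + S = 194843128 - 12382 = 194830746$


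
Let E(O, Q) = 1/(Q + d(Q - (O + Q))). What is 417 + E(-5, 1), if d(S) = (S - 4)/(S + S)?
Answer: 4597/11 ≈ 417.91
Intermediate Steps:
d(S) = (-4 + S)/(2*S) (d(S) = (-4 + S)/((2*S)) = (-4 + S)*(1/(2*S)) = (-4 + S)/(2*S))
E(O, Q) = 1/(Q - (-4 - O)/(2*O)) (E(O, Q) = 1/(Q + (-4 + (Q - (O + Q)))/(2*(Q - (O + Q)))) = 1/(Q + (-4 + (Q + (-O - Q)))/(2*(Q + (-O - Q)))) = 1/(Q + (-4 - O)/(2*((-O)))) = 1/(Q + (-1/O)*(-4 - O)/2) = 1/(Q - (-4 - O)/(2*O)))
417 + E(-5, 1) = 417 + 2*(-5)/(4 - 5 + 2*(-5)*1) = 417 + 2*(-5)/(4 - 5 - 10) = 417 + 2*(-5)/(-11) = 417 + 2*(-5)*(-1/11) = 417 + 10/11 = 4597/11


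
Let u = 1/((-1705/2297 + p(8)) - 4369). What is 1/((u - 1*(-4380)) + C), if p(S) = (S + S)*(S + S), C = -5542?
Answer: -9449266/10980049389 ≈ -0.00086058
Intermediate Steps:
p(S) = 4*S² (p(S) = (2*S)*(2*S) = 4*S²)
u = -2297/9449266 (u = 1/((-1705/2297 + 4*8²) - 4369) = 1/((-1705*1/2297 + 4*64) - 4369) = 1/((-1705/2297 + 256) - 4369) = 1/(586327/2297 - 4369) = 1/(-9449266/2297) = -2297/9449266 ≈ -0.00024309)
1/((u - 1*(-4380)) + C) = 1/((-2297/9449266 - 1*(-4380)) - 5542) = 1/((-2297/9449266 + 4380) - 5542) = 1/(41387782783/9449266 - 5542) = 1/(-10980049389/9449266) = -9449266/10980049389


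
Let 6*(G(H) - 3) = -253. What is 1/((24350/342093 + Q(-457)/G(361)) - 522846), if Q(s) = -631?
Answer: -80391855/42031258932982 ≈ -1.9127e-6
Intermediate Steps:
G(H) = -235/6 (G(H) = 3 + (⅙)*(-253) = 3 - 253/6 = -235/6)
1/((24350/342093 + Q(-457)/G(361)) - 522846) = 1/((24350/342093 - 631/(-235/6)) - 522846) = 1/((24350*(1/342093) - 631*(-6/235)) - 522846) = 1/((24350/342093 + 3786/235) - 522846) = 1/(1300886348/80391855 - 522846) = 1/(-42031258932982/80391855) = -80391855/42031258932982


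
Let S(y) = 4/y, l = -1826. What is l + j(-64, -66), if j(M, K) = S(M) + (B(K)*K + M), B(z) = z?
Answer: 39455/16 ≈ 2465.9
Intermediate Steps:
j(M, K) = M + K**2 + 4/M (j(M, K) = 4/M + (K*K + M) = 4/M + (K**2 + M) = 4/M + (M + K**2) = M + K**2 + 4/M)
l + j(-64, -66) = -1826 + (-64 + (-66)**2 + 4/(-64)) = -1826 + (-64 + 4356 + 4*(-1/64)) = -1826 + (-64 + 4356 - 1/16) = -1826 + 68671/16 = 39455/16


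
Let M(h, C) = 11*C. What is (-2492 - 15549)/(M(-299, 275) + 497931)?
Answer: -18041/500956 ≈ -0.036013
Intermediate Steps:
(-2492 - 15549)/(M(-299, 275) + 497931) = (-2492 - 15549)/(11*275 + 497931) = -18041/(3025 + 497931) = -18041/500956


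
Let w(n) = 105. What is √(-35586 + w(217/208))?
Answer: I*√35481 ≈ 188.36*I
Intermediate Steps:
√(-35586 + w(217/208)) = √(-35586 + 105) = √(-35481) = I*√35481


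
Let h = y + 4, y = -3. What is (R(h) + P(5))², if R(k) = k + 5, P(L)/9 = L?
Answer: 2601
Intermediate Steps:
P(L) = 9*L
h = 1 (h = -3 + 4 = 1)
R(k) = 5 + k
(R(h) + P(5))² = ((5 + 1) + 9*5)² = (6 + 45)² = 51² = 2601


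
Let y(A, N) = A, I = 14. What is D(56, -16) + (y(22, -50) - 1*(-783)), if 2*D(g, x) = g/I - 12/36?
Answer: 4841/6 ≈ 806.83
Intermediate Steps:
D(g, x) = -1/6 + g/28 (D(g, x) = (g/14 - 12/36)/2 = (g*(1/14) - 12*1/36)/2 = (g/14 - 1/3)/2 = (-1/3 + g/14)/2 = -1/6 + g/28)
D(56, -16) + (y(22, -50) - 1*(-783)) = (-1/6 + (1/28)*56) + (22 - 1*(-783)) = (-1/6 + 2) + (22 + 783) = 11/6 + 805 = 4841/6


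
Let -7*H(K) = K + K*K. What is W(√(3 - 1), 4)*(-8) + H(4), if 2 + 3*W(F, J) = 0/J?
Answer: 52/21 ≈ 2.4762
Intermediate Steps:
W(F, J) = -⅔ (W(F, J) = -⅔ + (0/J)/3 = -⅔ + (⅓)*0 = -⅔ + 0 = -⅔)
H(K) = -K/7 - K²/7 (H(K) = -(K + K*K)/7 = -(K + K²)/7 = -K/7 - K²/7)
W(√(3 - 1), 4)*(-8) + H(4) = -⅔*(-8) - ⅐*4*(1 + 4) = 16/3 - ⅐*4*5 = 16/3 - 20/7 = 52/21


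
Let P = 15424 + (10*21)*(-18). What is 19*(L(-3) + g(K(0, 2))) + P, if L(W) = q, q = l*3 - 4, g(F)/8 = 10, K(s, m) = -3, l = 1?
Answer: 13145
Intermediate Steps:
g(F) = 80 (g(F) = 8*10 = 80)
q = -1 (q = 1*3 - 4 = 3 - 4 = -1)
L(W) = -1
P = 11644 (P = 15424 + 210*(-18) = 15424 - 3780 = 11644)
19*(L(-3) + g(K(0, 2))) + P = 19*(-1 + 80) + 11644 = 19*79 + 11644 = 1501 + 11644 = 13145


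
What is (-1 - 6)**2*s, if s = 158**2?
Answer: 1223236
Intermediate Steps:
s = 24964
(-1 - 6)**2*s = (-1 - 6)**2*24964 = (-7)**2*24964 = 49*24964 = 1223236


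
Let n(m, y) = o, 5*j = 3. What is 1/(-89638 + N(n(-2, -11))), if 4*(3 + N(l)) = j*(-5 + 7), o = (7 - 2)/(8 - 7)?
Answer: -10/896407 ≈ -1.1156e-5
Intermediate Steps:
j = ⅗ (j = (⅕)*3 = ⅗ ≈ 0.60000)
o = 5 (o = 5/1 = 5*1 = 5)
n(m, y) = 5
N(l) = -27/10 (N(l) = -3 + (3*(-5 + 7)/5)/4 = -3 + ((⅗)*2)/4 = -3 + (¼)*(6/5) = -3 + 3/10 = -27/10)
1/(-89638 + N(n(-2, -11))) = 1/(-89638 - 27/10) = 1/(-896407/10) = -10/896407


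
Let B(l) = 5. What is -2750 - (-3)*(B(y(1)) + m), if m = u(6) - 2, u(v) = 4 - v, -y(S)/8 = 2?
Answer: -2747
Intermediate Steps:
y(S) = -16 (y(S) = -8*2 = -16)
m = -4 (m = (4 - 1*6) - 2 = (4 - 6) - 2 = -2 - 2 = -4)
-2750 - (-3)*(B(y(1)) + m) = -2750 - (-3)*(5 - 4) = -2750 - (-3) = -2750 - 1*(-3) = -2750 + 3 = -2747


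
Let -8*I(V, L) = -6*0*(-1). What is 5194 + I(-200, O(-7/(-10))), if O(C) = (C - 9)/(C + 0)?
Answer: 5194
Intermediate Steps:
O(C) = (-9 + C)/C
I(V, L) = 0 (I(V, L) = -(-6*0)*(-1)/8 = -0*(-1) = -⅛*0 = 0)
5194 + I(-200, O(-7/(-10))) = 5194 + 0 = 5194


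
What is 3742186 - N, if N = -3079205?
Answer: 6821391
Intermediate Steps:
3742186 - N = 3742186 - 1*(-3079205) = 3742186 + 3079205 = 6821391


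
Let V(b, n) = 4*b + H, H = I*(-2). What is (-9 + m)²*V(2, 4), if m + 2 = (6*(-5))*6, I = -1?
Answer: 364810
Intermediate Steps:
H = 2 (H = -1*(-2) = 2)
m = -182 (m = -2 + (6*(-5))*6 = -2 - 30*6 = -2 - 180 = -182)
V(b, n) = 2 + 4*b (V(b, n) = 4*b + 2 = 2 + 4*b)
(-9 + m)²*V(2, 4) = (-9 - 182)²*(2 + 4*2) = (-191)²*(2 + 8) = 36481*10 = 364810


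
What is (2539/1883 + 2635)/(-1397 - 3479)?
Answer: -1241061/2295377 ≈ -0.54068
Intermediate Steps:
(2539/1883 + 2635)/(-1397 - 3479) = (2539*(1/1883) + 2635)/(-4876) = (2539/1883 + 2635)*(-1/4876) = (4964244/1883)*(-1/4876) = -1241061/2295377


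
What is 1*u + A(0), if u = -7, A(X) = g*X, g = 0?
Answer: -7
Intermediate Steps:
A(X) = 0 (A(X) = 0*X = 0)
1*u + A(0) = 1*(-7) + 0 = -7 + 0 = -7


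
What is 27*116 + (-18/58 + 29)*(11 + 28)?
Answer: 123276/29 ≈ 4250.9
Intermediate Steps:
27*116 + (-18/58 + 29)*(11 + 28) = 3132 + (-18*1/58 + 29)*39 = 3132 + (-9/29 + 29)*39 = 3132 + (832/29)*39 = 3132 + 32448/29 = 123276/29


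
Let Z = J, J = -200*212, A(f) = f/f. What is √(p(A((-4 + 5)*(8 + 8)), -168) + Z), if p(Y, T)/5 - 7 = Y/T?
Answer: 5*I*√11957106/84 ≈ 205.83*I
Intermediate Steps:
A(f) = 1
J = -42400
p(Y, T) = 35 + 5*Y/T (p(Y, T) = 35 + 5*(Y/T) = 35 + 5*Y/T)
Z = -42400
√(p(A((-4 + 5)*(8 + 8)), -168) + Z) = √((35 + 5*1/(-168)) - 42400) = √((35 + 5*1*(-1/168)) - 42400) = √((35 - 5/168) - 42400) = √(5875/168 - 42400) = √(-7117325/168) = 5*I*√11957106/84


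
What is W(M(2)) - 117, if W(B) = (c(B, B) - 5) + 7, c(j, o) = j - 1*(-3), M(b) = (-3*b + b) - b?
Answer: -118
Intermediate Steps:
M(b) = -3*b (M(b) = -2*b - b = -3*b)
c(j, o) = 3 + j (c(j, o) = j + 3 = 3 + j)
W(B) = 5 + B (W(B) = ((3 + B) - 5) + 7 = (-2 + B) + 7 = 5 + B)
W(M(2)) - 117 = (5 - 3*2) - 117 = (5 - 6) - 117 = -1 - 117 = -118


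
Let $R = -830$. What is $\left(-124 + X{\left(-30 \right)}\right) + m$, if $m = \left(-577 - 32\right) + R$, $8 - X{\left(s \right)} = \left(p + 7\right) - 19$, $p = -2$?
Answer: $-1541$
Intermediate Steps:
$X{\left(s \right)} = 22$ ($X{\left(s \right)} = 8 - \left(\left(-2 + 7\right) - 19\right) = 8 - \left(5 - 19\right) = 8 - -14 = 8 + 14 = 22$)
$m = -1439$ ($m = \left(-577 - 32\right) - 830 = -609 - 830 = -1439$)
$\left(-124 + X{\left(-30 \right)}\right) + m = \left(-124 + 22\right) - 1439 = -102 - 1439 = -1541$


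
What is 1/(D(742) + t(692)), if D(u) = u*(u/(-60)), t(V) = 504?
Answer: -15/130081 ≈ -0.00011531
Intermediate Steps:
D(u) = -u²/60 (D(u) = u*(u*(-1/60)) = u*(-u/60) = -u²/60)
1/(D(742) + t(692)) = 1/(-1/60*742² + 504) = 1/(-1/60*550564 + 504) = 1/(-137641/15 + 504) = 1/(-130081/15) = -15/130081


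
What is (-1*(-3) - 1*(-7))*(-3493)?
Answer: -34930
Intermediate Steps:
(-1*(-3) - 1*(-7))*(-3493) = (3 + 7)*(-3493) = 10*(-3493) = -34930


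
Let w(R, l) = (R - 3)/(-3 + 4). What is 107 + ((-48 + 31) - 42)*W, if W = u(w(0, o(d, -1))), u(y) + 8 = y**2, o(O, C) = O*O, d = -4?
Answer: 48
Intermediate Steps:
o(O, C) = O**2
w(R, l) = -3 + R (w(R, l) = (-3 + R)/1 = (-3 + R)*1 = -3 + R)
u(y) = -8 + y**2
W = 1 (W = -8 + (-3 + 0)**2 = -8 + (-3)**2 = -8 + 9 = 1)
107 + ((-48 + 31) - 42)*W = 107 + ((-48 + 31) - 42)*1 = 107 + (-17 - 42)*1 = 107 - 59*1 = 107 - 59 = 48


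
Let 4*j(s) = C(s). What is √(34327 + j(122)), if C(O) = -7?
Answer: √137301/2 ≈ 185.27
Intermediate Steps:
j(s) = -7/4 (j(s) = (¼)*(-7) = -7/4)
√(34327 + j(122)) = √(34327 - 7/4) = √(137301/4) = √137301/2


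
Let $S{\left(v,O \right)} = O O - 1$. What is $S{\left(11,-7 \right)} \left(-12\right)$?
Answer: $-576$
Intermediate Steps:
$S{\left(v,O \right)} = -1 + O^{2}$ ($S{\left(v,O \right)} = O^{2} - 1 = -1 + O^{2}$)
$S{\left(11,-7 \right)} \left(-12\right) = \left(-1 + \left(-7\right)^{2}\right) \left(-12\right) = \left(-1 + 49\right) \left(-12\right) = 48 \left(-12\right) = -576$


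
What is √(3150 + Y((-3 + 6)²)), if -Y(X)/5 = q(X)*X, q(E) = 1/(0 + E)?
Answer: √3145 ≈ 56.080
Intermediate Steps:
q(E) = 1/E
Y(X) = -5 (Y(X) = -5*X/X = -5*1 = -5)
√(3150 + Y((-3 + 6)²)) = √(3150 - 5) = √3145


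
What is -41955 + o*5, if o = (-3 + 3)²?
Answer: -41955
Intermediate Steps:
o = 0 (o = 0² = 0)
-41955 + o*5 = -41955 + 0*5 = -41955 + 0 = -41955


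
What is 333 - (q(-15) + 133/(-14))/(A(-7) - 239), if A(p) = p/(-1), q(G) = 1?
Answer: 154495/464 ≈ 332.96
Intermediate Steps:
A(p) = -p (A(p) = p*(-1) = -p)
333 - (q(-15) + 133/(-14))/(A(-7) - 239) = 333 - (1 + 133/(-14))/(-1*(-7) - 239) = 333 - (1 + 133*(-1/14))/(7 - 239) = 333 - (1 - 19/2)/(-232) = 333 - (-17)*(-1)/(2*232) = 333 - 1*17/464 = 333 - 17/464 = 154495/464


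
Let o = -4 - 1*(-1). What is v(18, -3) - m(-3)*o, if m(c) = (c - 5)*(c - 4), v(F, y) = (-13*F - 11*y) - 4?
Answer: -37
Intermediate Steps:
o = -3 (o = -4 + 1 = -3)
v(F, y) = -4 - 13*F - 11*y
m(c) = (-5 + c)*(-4 + c)
v(18, -3) - m(-3)*o = (-4 - 13*18 - 11*(-3)) - (20 + (-3)² - 9*(-3))*(-3) = (-4 - 234 + 33) - (20 + 9 + 27)*(-3) = -205 - 56*(-3) = -205 - 1*(-168) = -205 + 168 = -37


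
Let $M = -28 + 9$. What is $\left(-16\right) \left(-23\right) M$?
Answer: $-6992$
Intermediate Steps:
$M = -19$
$\left(-16\right) \left(-23\right) M = \left(-16\right) \left(-23\right) \left(-19\right) = 368 \left(-19\right) = -6992$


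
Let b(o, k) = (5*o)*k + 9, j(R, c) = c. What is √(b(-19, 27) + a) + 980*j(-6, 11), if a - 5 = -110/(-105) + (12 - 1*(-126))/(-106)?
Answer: 10780 + I*√3160414698/1113 ≈ 10780.0 + 50.51*I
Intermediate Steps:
b(o, k) = 9 + 5*k*o (b(o, k) = 5*k*o + 9 = 9 + 5*k*o)
a = 5282/1113 (a = 5 + (-110/(-105) + (12 - 1*(-126))/(-106)) = 5 + (-110*(-1/105) + (12 + 126)*(-1/106)) = 5 + (22/21 + 138*(-1/106)) = 5 + (22/21 - 69/53) = 5 - 283/1113 = 5282/1113 ≈ 4.7457)
√(b(-19, 27) + a) + 980*j(-6, 11) = √((9 + 5*27*(-19)) + 5282/1113) + 980*11 = √((9 - 2565) + 5282/1113) + 10780 = √(-2556 + 5282/1113) + 10780 = √(-2839546/1113) + 10780 = I*√3160414698/1113 + 10780 = 10780 + I*√3160414698/1113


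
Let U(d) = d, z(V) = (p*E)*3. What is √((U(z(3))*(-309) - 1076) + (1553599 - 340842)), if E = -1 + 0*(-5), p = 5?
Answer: 2*√304079 ≈ 1102.9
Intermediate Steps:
E = -1 (E = -1 + 0 = -1)
z(V) = -15 (z(V) = (5*(-1))*3 = -5*3 = -15)
√((U(z(3))*(-309) - 1076) + (1553599 - 340842)) = √((-15*(-309) - 1076) + (1553599 - 340842)) = √((4635 - 1076) + 1212757) = √(3559 + 1212757) = √1216316 = 2*√304079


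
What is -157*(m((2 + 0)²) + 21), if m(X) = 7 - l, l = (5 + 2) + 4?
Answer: -2669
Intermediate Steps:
l = 11 (l = 7 + 4 = 11)
m(X) = -4 (m(X) = 7 - 1*11 = 7 - 11 = -4)
-157*(m((2 + 0)²) + 21) = -157*(-4 + 21) = -157*17 = -2669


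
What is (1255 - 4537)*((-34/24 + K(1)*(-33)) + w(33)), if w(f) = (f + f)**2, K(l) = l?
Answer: -28366873/2 ≈ -1.4183e+7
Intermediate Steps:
w(f) = 4*f**2 (w(f) = (2*f)**2 = 4*f**2)
(1255 - 4537)*((-34/24 + K(1)*(-33)) + w(33)) = (1255 - 4537)*((-34/24 + 1*(-33)) + 4*33**2) = -3282*((-34*1/24 - 33) + 4*1089) = -3282*((-17/12 - 33) + 4356) = -3282*(-413/12 + 4356) = -3282*51859/12 = -28366873/2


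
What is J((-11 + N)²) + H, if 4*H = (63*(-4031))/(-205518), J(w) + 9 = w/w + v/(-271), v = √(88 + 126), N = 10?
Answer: -2107541/274024 - √214/271 ≈ -7.7451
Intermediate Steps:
v = √214 ≈ 14.629
J(w) = -8 - √214/271 (J(w) = -9 + (w/w + √214/(-271)) = -9 + (1 + √214*(-1/271)) = -9 + (1 - √214/271) = -8 - √214/271)
H = 84651/274024 (H = ((63*(-4031))/(-205518))/4 = (-253953*(-1/205518))/4 = (¼)*(84651/68506) = 84651/274024 ≈ 0.30892)
J((-11 + N)²) + H = (-8 - √214/271) + 84651/274024 = -2107541/274024 - √214/271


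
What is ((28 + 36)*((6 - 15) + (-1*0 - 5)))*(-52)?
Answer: 46592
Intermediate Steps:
((28 + 36)*((6 - 15) + (-1*0 - 5)))*(-52) = (64*(-9 + (0 - 5)))*(-52) = (64*(-9 - 5))*(-52) = (64*(-14))*(-52) = -896*(-52) = 46592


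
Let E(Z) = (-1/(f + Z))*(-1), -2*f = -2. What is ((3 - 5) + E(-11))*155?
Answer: -651/2 ≈ -325.50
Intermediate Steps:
f = 1 (f = -½*(-2) = 1)
E(Z) = 1/(1 + Z) (E(Z) = (-1/(1 + Z))*(-1) = -1/(1 + Z)*(-1) = 1/(1 + Z))
((3 - 5) + E(-11))*155 = ((3 - 5) + 1/(1 - 11))*155 = (-2 + 1/(-10))*155 = (-2 - ⅒)*155 = -21/10*155 = -651/2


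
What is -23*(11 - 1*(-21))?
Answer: -736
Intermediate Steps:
-23*(11 - 1*(-21)) = -23*(11 + 21) = -23*32 = -736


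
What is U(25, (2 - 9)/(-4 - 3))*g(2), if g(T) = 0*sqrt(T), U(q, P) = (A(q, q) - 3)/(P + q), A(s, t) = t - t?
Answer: 0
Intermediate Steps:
A(s, t) = 0
U(q, P) = -3/(P + q) (U(q, P) = (0 - 3)/(P + q) = -3/(P + q))
g(T) = 0
U(25, (2 - 9)/(-4 - 3))*g(2) = -3/((2 - 9)/(-4 - 3) + 25)*0 = -3/(-7/(-7) + 25)*0 = -3/(-7*(-1/7) + 25)*0 = -3/(1 + 25)*0 = -3/26*0 = 0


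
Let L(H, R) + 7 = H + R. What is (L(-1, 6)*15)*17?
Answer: -510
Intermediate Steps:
L(H, R) = -7 + H + R (L(H, R) = -7 + (H + R) = -7 + H + R)
(L(-1, 6)*15)*17 = ((-7 - 1 + 6)*15)*17 = -2*15*17 = -30*17 = -510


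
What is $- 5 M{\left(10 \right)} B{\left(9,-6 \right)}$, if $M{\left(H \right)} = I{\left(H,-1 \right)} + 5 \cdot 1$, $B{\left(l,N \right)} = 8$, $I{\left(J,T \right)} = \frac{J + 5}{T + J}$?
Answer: $- \frac{800}{3} \approx -266.67$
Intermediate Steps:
$I{\left(J,T \right)} = \frac{5 + J}{J + T}$
$M{\left(H \right)} = 5 + \frac{5 + H}{-1 + H}$ ($M{\left(H \right)} = \frac{5 + H}{H - 1} + 5 \cdot 1 = \frac{5 + H}{-1 + H} + 5 = 5 + \frac{5 + H}{-1 + H}$)
$- 5 M{\left(10 \right)} B{\left(9,-6 \right)} = - 5 \cdot 6 \cdot 10 \frac{1}{-1 + 10} \cdot 8 = - 5 \cdot 6 \cdot 10 \cdot \frac{1}{9} \cdot 8 = \left(-5\right) \frac{20}{3} \cdot 8 = \left(- \frac{100}{3}\right) 8 = - \frac{800}{3}$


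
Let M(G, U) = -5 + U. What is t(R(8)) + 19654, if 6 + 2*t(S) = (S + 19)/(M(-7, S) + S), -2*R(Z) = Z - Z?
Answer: 196491/10 ≈ 19649.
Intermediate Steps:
R(Z) = 0 (R(Z) = -(Z - Z)/2 = -1/2*0 = 0)
t(S) = -3 + (19 + S)/(2*(-5 + 2*S)) (t(S) = -3 + ((S + 19)/((-5 + S) + S))/2 = -3 + ((19 + S)/(-5 + 2*S))/2 = -3 + (19 + S)/(2*(-5 + 2*S)))
t(R(8)) + 19654 = (49 - 11*0)/(2*(-5 + 2*0)) + 19654 = (49 + 0)/(2*(-5 + 0)) + 19654 = (1/2)*49/(-5) + 19654 = (1/2)*(-1/5)*49 + 19654 = -49/10 + 19654 = 196491/10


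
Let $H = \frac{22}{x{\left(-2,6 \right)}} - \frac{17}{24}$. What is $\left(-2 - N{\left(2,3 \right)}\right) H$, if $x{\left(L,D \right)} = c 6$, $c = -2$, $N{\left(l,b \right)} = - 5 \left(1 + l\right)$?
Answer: $- \frac{793}{24} \approx -33.042$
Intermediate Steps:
$N{\left(l,b \right)} = -5 - 5 l$
$x{\left(L,D \right)} = -12$ ($x{\left(L,D \right)} = \left(-2\right) 6 = -12$)
$H = - \frac{61}{24}$ ($H = \frac{22}{-12} - \frac{17}{24} = 22 \left(- \frac{1}{12}\right) - \frac{17}{24} = - \frac{11}{6} - \frac{17}{24} = - \frac{61}{24} \approx -2.5417$)
$\left(-2 - N{\left(2,3 \right)}\right) H = \left(-2 - \left(-5 - 10\right)\right) \left(- \frac{61}{24}\right) = \left(-2 - -15\right) \left(- \frac{61}{24}\right) = \left(-2 + 15\right) \left(- \frac{61}{24}\right) = 13 \left(- \frac{61}{24}\right) = - \frac{793}{24}$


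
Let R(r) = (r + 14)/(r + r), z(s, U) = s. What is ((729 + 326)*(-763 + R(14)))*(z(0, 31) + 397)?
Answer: -319152270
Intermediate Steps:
R(r) = (14 + r)/(2*r) (R(r) = (14 + r)/((2*r)) = (14 + r)*(1/(2*r)) = (14 + r)/(2*r))
((729 + 326)*(-763 + R(14)))*(z(0, 31) + 397) = ((729 + 326)*(-763 + (½)*(14 + 14)/14))*(0 + 397) = (1055*(-763 + (½)*(1/14)*28))*397 = (1055*(-763 + 1))*397 = (1055*(-762))*397 = -803910*397 = -319152270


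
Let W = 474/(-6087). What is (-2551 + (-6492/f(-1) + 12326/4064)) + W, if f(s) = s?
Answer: 16260642919/4122928 ≈ 3944.0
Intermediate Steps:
W = -158/2029 (W = 474*(-1/6087) = -158/2029 ≈ -0.077871)
(-2551 + (-6492/f(-1) + 12326/4064)) + W = (-2551 + (-6492/(-1) + 12326/4064)) - 158/2029 = (-2551 + (-6492*(-1) + 12326*(1/4064))) - 158/2029 = (-2551 + (6492 + 6163/2032)) - 158/2029 = (-2551 + 13197907/2032) - 158/2029 = 8014275/2032 - 158/2029 = 16260642919/4122928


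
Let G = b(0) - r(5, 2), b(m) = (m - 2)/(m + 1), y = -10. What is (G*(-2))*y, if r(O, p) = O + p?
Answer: -180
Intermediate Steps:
b(m) = (-2 + m)/(1 + m)
G = -9 (G = (-2 + 0)/(1 + 0) - (5 + 2) = -2/1 - 1*7 = 1*(-2) - 7 = -2 - 7 = -9)
(G*(-2))*y = -9*(-2)*(-10) = 18*(-10) = -180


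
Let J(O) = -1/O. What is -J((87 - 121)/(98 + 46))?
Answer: -72/17 ≈ -4.2353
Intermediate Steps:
-J((87 - 121)/(98 + 46)) = -(-1)/((87 - 121)/(98 + 46)) = -(-1)/((-34/144)) = -(-1)/((-34*1/144)) = -(-1)/(-17/72) = -(-1)*(-72)/17 = -1*72/17 = -72/17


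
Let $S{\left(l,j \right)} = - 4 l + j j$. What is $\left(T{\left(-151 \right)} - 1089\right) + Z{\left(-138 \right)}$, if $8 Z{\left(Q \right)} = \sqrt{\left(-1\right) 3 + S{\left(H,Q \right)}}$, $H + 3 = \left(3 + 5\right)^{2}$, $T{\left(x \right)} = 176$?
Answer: $-913 + \frac{\sqrt{18797}}{8} \approx -895.86$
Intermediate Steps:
$H = 61$ ($H = -3 + \left(3 + 5\right)^{2} = -3 + 8^{2} = -3 + 64 = 61$)
$S{\left(l,j \right)} = j^{2} - 4 l$ ($S{\left(l,j \right)} = - 4 l + j^{2} = j^{2} - 4 l$)
$Z{\left(Q \right)} = \frac{\sqrt{-247 + Q^{2}}}{8}$ ($Z{\left(Q \right)} = \frac{\sqrt{\left(-1\right) 3 + \left(Q^{2} - 244\right)}}{8} = \frac{\sqrt{-3 + \left(Q^{2} - 244\right)}}{8} = \frac{\sqrt{-3 + \left(-244 + Q^{2}\right)}}{8} = \frac{\sqrt{-247 + Q^{2}}}{8}$)
$\left(T{\left(-151 \right)} - 1089\right) + Z{\left(-138 \right)} = \left(176 - 1089\right) + \frac{\sqrt{-247 + \left(-138\right)^{2}}}{8} = -913 + \frac{\sqrt{-247 + 19044}}{8} = -913 + \frac{\sqrt{18797}}{8}$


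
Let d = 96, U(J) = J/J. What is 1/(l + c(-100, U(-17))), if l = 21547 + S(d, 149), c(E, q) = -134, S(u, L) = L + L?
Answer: 1/21711 ≈ 4.6060e-5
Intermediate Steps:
U(J) = 1
S(u, L) = 2*L
l = 21845 (l = 21547 + 2*149 = 21547 + 298 = 21845)
1/(l + c(-100, U(-17))) = 1/(21845 - 134) = 1/21711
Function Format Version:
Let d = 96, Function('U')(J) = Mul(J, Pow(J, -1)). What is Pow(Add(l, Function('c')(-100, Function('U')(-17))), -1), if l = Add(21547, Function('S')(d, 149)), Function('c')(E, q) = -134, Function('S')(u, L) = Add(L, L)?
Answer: Rational(1, 21711) ≈ 4.6060e-5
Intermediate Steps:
Function('U')(J) = 1
Function('S')(u, L) = Mul(2, L)
l = 21845 (l = Add(21547, Mul(2, 149)) = Add(21547, 298) = 21845)
Pow(Add(l, Function('c')(-100, Function('U')(-17))), -1) = Pow(Add(21845, -134), -1) = Pow(21711, -1) = Rational(1, 21711)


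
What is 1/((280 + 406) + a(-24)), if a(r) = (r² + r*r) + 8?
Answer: 1/1846 ≈ 0.00054171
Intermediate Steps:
a(r) = 8 + 2*r² (a(r) = (r² + r²) + 8 = 2*r² + 8 = 8 + 2*r²)
1/((280 + 406) + a(-24)) = 1/((280 + 406) + (8 + 2*(-24)²)) = 1/(686 + (8 + 2*576)) = 1/(686 + (8 + 1152)) = 1/(686 + 1160) = 1/1846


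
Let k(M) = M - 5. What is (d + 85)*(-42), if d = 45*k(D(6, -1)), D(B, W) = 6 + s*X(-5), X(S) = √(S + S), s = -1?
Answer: -5460 + 1890*I*√10 ≈ -5460.0 + 5976.7*I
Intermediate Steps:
X(S) = √2*√S (X(S) = √(2*S) = √2*√S)
D(B, W) = 6 - I*√10 (D(B, W) = 6 - √2*√(-5) = 6 - √2*I*√5 = 6 - I*√10)
k(M) = -5 + M
d = 45 - 45*I*√10 (d = 45*(-5 + (6 - I*√10)) = 45*(1 - I*√10) = 45 - 45*I*√10 ≈ 45.0 - 142.3*I)
(d + 85)*(-42) = ((45 - 45*I*√10) + 85)*(-42) = (130 - 45*I*√10)*(-42) = -5460 + 1890*I*√10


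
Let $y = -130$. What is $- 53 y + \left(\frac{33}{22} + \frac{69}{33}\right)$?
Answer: $\frac{151659}{22} \approx 6893.6$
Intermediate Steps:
$- 53 y + \left(\frac{33}{22} + \frac{69}{33}\right) = \left(-53\right) \left(-130\right) + \left(\frac{33}{22} + \frac{69}{33}\right) = 6890 + \left(33 \cdot \frac{1}{22} + 69 \cdot \frac{1}{33}\right) = 6890 + \left(\frac{3}{2} + \frac{23}{11}\right) = 6890 + \frac{79}{22} = \frac{151659}{22}$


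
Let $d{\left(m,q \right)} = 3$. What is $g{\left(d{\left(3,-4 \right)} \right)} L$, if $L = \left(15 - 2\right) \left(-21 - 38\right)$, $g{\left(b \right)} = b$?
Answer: $-2301$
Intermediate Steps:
$L = -767$ ($L = 13 \left(-59\right) = -767$)
$g{\left(d{\left(3,-4 \right)} \right)} L = 3 \left(-767\right) = -2301$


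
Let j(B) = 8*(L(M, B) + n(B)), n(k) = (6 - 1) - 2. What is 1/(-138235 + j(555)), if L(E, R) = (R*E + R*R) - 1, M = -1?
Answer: 1/2321541 ≈ 4.3075e-7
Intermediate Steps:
n(k) = 3 (n(k) = 5 - 2 = 3)
L(E, R) = -1 + R² + E*R (L(E, R) = (E*R + R²) - 1 = (R² + E*R) - 1 = -1 + R² + E*R)
j(B) = 16 - 8*B + 8*B² (j(B) = 8*((-1 + B² - B) + 3) = 8*(2 + B² - B) = 16 - 8*B + 8*B²)
1/(-138235 + j(555)) = 1/(-138235 + (16 - 8*555 + 8*555²)) = 1/(-138235 + (16 - 4440 + 8*308025)) = 1/(-138235 + (16 - 4440 + 2464200)) = 1/(-138235 + 2459776) = 1/2321541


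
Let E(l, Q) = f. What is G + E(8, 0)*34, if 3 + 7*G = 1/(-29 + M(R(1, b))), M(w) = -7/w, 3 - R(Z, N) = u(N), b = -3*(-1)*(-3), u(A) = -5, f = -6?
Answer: -342017/1673 ≈ -204.43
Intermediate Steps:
E(l, Q) = -6
b = -9 (b = 3*(-3) = -9)
R(Z, N) = 8 (R(Z, N) = 3 - 1*(-5) = 3 + 5 = 8)
G = -725/1673 (G = -3/7 + 1/(7*(-29 - 7/8)) = -3/7 + 1/(7*(-239/8)) = -3/7 + (⅐)*(-8/239) = -3/7 - 8/1673 = -725/1673 ≈ -0.43335)
G + E(8, 0)*34 = -725/1673 - 6*34 = -725/1673 - 204 = -342017/1673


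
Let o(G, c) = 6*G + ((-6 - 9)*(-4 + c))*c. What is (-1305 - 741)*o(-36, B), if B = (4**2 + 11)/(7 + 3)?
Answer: 3342141/10 ≈ 3.3421e+5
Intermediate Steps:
B = 27/10 (B = (16 + 11)/10 = 27*(1/10) = 27/10 ≈ 2.7000)
o(G, c) = 6*G + c*(60 - 15*c) (o(G, c) = 6*G + (-15*(-4 + c))*c = 6*G + (60 - 15*c)*c = 6*G + c*(60 - 15*c))
(-1305 - 741)*o(-36, B) = (-1305 - 741)*(-15*(27/10)**2 + 6*(-36) + 60*(27/10)) = -2046*(-15*729/100 - 216 + 162) = -2046*(-2187/20 - 216 + 162) = -2046*(-3267/20) = 3342141/10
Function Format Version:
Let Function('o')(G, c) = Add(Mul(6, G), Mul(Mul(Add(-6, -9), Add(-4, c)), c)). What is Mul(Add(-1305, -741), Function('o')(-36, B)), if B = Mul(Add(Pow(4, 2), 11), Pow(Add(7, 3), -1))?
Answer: Rational(3342141, 10) ≈ 3.3421e+5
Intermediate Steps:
B = Rational(27, 10) (B = Mul(Add(16, 11), Pow(10, -1)) = Mul(27, Rational(1, 10)) = Rational(27, 10) ≈ 2.7000)
Function('o')(G, c) = Add(Mul(6, G), Mul(c, Add(60, Mul(-15, c)))) (Function('o')(G, c) = Add(Mul(6, G), Mul(Mul(-15, Add(-4, c)), c)) = Add(Mul(6, G), Mul(Add(60, Mul(-15, c)), c)) = Add(Mul(6, G), Mul(c, Add(60, Mul(-15, c)))))
Mul(Add(-1305, -741), Function('o')(-36, B)) = Mul(Add(-1305, -741), Add(Mul(-15, Pow(Rational(27, 10), 2)), Mul(6, -36), Mul(60, Rational(27, 10)))) = Mul(-2046, Add(Mul(-15, Rational(729, 100)), -216, 162)) = Mul(-2046, Add(Rational(-2187, 20), -216, 162)) = Mul(-2046, Rational(-3267, 20)) = Rational(3342141, 10)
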